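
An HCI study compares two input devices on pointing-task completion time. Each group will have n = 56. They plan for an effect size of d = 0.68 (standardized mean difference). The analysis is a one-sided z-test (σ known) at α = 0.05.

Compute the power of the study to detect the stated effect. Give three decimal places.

Noncentrality parameter: λ = d·√(n/2) = 0.68 × √(56/2) = 3.5982
One-sided α = 0.05 → critical value z_{0.05} = 1.645.
Power = P(Z > 1.645 − λ) = Φ(1.953) = 0.9746.

Power ≈ 0.975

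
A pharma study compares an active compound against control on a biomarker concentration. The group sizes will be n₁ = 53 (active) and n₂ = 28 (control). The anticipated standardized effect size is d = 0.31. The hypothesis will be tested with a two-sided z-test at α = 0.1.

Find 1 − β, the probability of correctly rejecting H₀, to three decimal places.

Power ≈ 0.377

Noncentrality parameter: λ = d / √(1/n₁ + 1/n₂) = 0.31 / √(1/53 + 1/28) = 1.3269
Two-sided α = 0.1 → critical value z_{0.05} = 1.645.
Power = Φ(λ − 1.645) + Φ(−λ − 1.645) = Φ(-0.318) + Φ(-2.972) = 0.3753 + 0.0015 = 0.3767.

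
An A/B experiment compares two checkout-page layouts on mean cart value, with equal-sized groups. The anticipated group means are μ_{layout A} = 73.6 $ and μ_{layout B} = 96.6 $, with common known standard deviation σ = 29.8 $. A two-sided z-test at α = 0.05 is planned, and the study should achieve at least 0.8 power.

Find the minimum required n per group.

Standardized effect: d = |μ_{layout A} − μ_{layout B}| / σ = |73.6 − 96.6| / 29.8 = 0.7718
Set Φ(δ − 1.960) = 0.8; then δ − 1.960 = Φ⁻¹(0.8) = 0.842, giving δ = 2.802.
(For δ > 0 the lower-tail rejection region contributes negligibly to power, so the one-term inversion is standard.)
δ = d·√(n/2) ⇒ n = 2(δ/d)² = 2 × (2.802 / 0.7718)² = 26.35.
Round up to the next whole unit.

n = 27 per group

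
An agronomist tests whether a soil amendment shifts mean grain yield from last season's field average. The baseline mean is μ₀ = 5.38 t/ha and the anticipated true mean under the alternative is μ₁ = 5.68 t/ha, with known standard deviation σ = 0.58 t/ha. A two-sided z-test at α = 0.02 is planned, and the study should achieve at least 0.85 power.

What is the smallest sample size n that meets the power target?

n = 43

Standardized effect: d = |μ₁ − μ₀| / σ = |5.68 − 5.38| / 0.58 = 0.5172
Set Φ(δ − 2.326) = 0.85; then δ − 2.326 = Φ⁻¹(0.85) = 1.036, giving δ = 3.363.
(For δ > 0 the lower-tail rejection region contributes negligibly to power, so the one-term inversion is standard.)
δ = d·√n ⇒ n = (δ/d)² = (3.363 / 0.5172)² = 42.27.
Rounding up, n = 43.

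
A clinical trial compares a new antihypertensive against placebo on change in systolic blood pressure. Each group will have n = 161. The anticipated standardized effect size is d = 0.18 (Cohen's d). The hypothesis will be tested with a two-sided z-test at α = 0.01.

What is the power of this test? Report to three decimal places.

Power ≈ 0.168

Noncentrality parameter: δ = d·√(n/2) = 0.18 × √(161/2) = 1.6150
Critical value for a two-sided test at α = 0.01: z_{α/2} = 2.576.
Power = Φ(δ − 2.576) + Φ(−δ − 2.576) = Φ(-0.961) + Φ(-4.191) = 0.1683 + 0.0000 = 0.1683.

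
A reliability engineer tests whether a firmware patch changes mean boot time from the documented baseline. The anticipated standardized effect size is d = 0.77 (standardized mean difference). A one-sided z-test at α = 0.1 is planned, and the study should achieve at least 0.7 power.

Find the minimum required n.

n = 6

For power 0.7 need Φ(δ − z_{0.1}) = 0.7, so δ = z_{0.1} + z_{0.30} = 1.282 + 0.524 = 1.806.
δ = d·√n ⇒ n = (δ/d)² = (1.806 / 0.77)² = 5.50.
Round up to the next whole unit.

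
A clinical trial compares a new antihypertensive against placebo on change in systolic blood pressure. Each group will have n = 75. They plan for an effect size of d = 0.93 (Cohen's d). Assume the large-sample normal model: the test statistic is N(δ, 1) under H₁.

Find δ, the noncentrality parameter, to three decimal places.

δ ≈ 5.695

δ = d·√(n/2) = 0.93 × √(75/2) = 5.6951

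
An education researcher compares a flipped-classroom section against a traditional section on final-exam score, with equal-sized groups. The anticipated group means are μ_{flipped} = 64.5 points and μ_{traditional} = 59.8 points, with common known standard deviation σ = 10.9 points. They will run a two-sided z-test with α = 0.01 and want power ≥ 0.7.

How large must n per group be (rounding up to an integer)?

n = 104 per group

Standardized effect: d = |μ_{flipped} − μ_{traditional}| / σ = |64.5 − 59.8| / 10.9 = 0.4312
Set Φ(δ − 2.576) = 0.7; then δ − 2.576 = Φ⁻¹(0.7) = 0.524, giving δ = 3.100.
(Ignoring the negligible lower-tail rejection probability gives the usual closed-form inversion.)
δ = d·√(n/2) ⇒ n = 2(δ/d)² = 2 × (3.100 / 0.4312)² = 103.39.
Rounding up, n = 104 per group.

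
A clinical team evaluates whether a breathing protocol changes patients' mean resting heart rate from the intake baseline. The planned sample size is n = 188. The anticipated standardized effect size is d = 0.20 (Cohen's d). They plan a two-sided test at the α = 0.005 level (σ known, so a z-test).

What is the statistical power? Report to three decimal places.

Noncentrality parameter: δ = d·√n = 0.20 × √188 = 2.7423
Two-sided α = 0.005 → critical value z_{0.0025} = 2.807.
Power = Φ(δ − 2.807) + Φ(−δ − 2.807) = Φ(-0.065) + Φ(-5.549) = 0.4742 + 0.0000 = 0.4742.

Power ≈ 0.474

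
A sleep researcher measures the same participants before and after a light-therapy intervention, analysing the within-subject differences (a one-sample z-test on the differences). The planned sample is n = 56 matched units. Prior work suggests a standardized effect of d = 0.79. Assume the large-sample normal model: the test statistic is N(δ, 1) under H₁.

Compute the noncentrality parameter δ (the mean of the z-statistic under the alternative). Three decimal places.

δ ≈ 5.912

The noncentrality parameter scales effect size by the design's sample-size factor: δ = d·√n = 0.79 × √56 = 5.9118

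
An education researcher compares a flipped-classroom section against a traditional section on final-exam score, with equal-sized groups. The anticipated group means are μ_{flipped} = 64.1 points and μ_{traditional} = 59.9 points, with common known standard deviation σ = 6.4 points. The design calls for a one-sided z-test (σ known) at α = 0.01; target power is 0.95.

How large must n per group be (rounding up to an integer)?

n = 74 per group

Standardized effect: d = |μ_{flipped} − μ_{traditional}| / σ = |64.1 − 59.9| / 6.4 = 0.6562
For power 0.95 need Φ(δ − z_{0.01}) = 0.95, so δ = z_{0.01} + z_{0.05} = 2.326 + 1.645 = 3.971.
δ = d·√(n/2) ⇒ n = 2(δ/d)² = 2 × (3.971 / 0.6562)² = 73.24.
Round up to the next whole unit.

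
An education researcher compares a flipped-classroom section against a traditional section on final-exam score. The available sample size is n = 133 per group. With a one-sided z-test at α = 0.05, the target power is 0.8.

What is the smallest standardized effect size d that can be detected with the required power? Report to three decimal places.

Required noncentrality: δ = z_{0.05} + z_{0.20} = 1.645 + 0.842 = 2.486.
δ = d·√(n/2) ⇒ d = δ/√(n/2) = 2.486/√(133/2) = 0.3049.

d ≈ 0.305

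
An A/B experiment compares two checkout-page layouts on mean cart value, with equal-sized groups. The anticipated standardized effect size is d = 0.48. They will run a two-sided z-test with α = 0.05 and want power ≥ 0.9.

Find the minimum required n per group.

n = 92 per group

For power 0.9 need Φ(δ − z_{0.025}) = 0.9, so δ = z_{0.025} + z_{0.10} = 1.960 + 1.282 = 3.242.
(The Φ(−δ − z_{α/2}) term is vanishingly small for δ > 0 and is dropped in the standard sample-size formula.)
δ = d·√(n/2) ⇒ n = 2(δ/d)² = 2 × (3.242 / 0.48)² = 91.21.
Rounding up, n = 92 per group.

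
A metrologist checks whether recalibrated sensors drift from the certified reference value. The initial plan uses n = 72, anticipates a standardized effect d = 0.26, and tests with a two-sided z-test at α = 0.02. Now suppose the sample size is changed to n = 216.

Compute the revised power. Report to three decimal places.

With n = 216: δ = d·√n = 0.26 × √216 = 3.8212. Critical value z_{0.01} = 2.326.
Revised power = Φ(δ − 2.326) + Φ(−δ − 2.326) = Φ(1.495) + Φ(-6.148) = 0.9325 + 0.0000 = 0.9325.

Power ≈ 0.933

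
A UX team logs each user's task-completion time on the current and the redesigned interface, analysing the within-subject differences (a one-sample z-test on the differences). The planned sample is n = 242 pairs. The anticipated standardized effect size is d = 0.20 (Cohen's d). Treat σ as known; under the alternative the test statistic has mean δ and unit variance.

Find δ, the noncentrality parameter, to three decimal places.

The noncentrality parameter scales effect size by the design's sample-size factor: δ = d·√n = 0.20 × √242 = 3.1113

δ ≈ 3.111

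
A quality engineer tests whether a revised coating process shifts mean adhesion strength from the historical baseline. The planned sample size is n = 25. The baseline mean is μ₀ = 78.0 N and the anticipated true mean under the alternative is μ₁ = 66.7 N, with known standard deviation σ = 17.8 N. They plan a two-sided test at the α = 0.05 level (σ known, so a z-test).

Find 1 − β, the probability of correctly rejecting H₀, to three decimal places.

Power ≈ 0.888

Standardized effect: d = |μ₁ − μ₀| / σ = |66.7 − 78.0| / 17.8 = 0.6348
Noncentrality parameter: δ = d·√n = 0.6348 × √25 = 3.1742
Critical value for a two-sided test at α = 0.05: z_{α/2} = 1.960.
Power = Φ(δ − 1.960) + Φ(−δ − 1.960) = Φ(1.214) + Φ(-5.134) = 0.8877 + 0.0000 = 0.8877.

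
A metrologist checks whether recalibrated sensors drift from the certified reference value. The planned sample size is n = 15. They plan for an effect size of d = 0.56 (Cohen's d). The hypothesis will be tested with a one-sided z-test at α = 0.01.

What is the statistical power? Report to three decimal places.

Power ≈ 0.437

Noncentrality parameter: δ = d·√n = 0.56 × √15 = 2.1689
Critical value for a one-sided test at α = 0.01: z_α = 2.326.
Power = Φ(δ − 2.326) = Φ(-0.157) = 0.4374.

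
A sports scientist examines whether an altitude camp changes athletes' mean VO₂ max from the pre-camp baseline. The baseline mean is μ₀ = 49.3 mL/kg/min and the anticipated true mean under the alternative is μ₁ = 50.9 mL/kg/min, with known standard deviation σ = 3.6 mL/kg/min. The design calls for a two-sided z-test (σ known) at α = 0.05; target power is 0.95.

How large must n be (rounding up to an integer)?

Standardized effect: d = |μ₁ − μ₀| / σ = |50.9 − 49.3| / 3.6 = 0.4444
For power 0.95 need Φ(δ − z_{0.025}) = 0.95, so δ = z_{0.025} + z_{0.05} = 1.960 + 1.645 = 3.605.
(For δ > 0 the lower-tail rejection region contributes negligibly to power, so the one-term inversion is standard.)
δ = d·√n ⇒ n = (δ/d)² = (3.605 / 0.4444)² = 65.79.
Rounding up, n = 66.

n = 66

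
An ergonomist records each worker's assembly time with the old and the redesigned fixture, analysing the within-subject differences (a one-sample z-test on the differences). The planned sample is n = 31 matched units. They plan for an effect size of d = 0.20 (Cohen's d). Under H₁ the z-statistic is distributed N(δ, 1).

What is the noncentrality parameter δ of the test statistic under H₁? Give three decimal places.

δ = d·√n = 0.20 × √31 = 1.1136

δ ≈ 1.114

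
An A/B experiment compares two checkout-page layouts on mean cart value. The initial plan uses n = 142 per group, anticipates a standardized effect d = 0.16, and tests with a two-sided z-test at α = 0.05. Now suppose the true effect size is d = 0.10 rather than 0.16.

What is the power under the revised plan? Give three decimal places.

Power ≈ 0.134

With d = 0.10: δ = d·√(n/2) = 0.10 × √(142/2) = 0.8426. Critical value z_{0.025} = 1.960.
Revised power = Φ(δ − 1.960) + Φ(−δ − 1.960) = Φ(-1.117) + Φ(-2.803) = 0.1319 + 0.0025 = 0.1345.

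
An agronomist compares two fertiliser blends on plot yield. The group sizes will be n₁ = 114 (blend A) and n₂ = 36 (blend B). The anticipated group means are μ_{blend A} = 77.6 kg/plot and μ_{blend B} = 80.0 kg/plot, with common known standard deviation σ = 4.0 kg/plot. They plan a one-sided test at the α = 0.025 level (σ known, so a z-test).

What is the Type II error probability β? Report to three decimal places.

Standardized effect: d = |μ_{blend A} − μ_{blend B}| / σ = |77.6 − 80.0| / 4.0 = 0.6000
Noncentrality parameter: δ = d / √(1/n₁ + 1/n₂) = 0.6000 / √(1/114 + 1/36) = 3.1384
One-sided α = 0.025 → critical value z_{0.025} = 1.960.
Power = P(Z > 1.960 − δ) = Φ(1.178) = 0.8807.
Type II error: β = 1 − power = 1 − 0.8807 = 0.1193.

β ≈ 0.119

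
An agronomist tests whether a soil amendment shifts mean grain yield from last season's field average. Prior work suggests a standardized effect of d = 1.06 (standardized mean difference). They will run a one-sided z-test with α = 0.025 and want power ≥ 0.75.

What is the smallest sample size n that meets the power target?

n = 7

Set Φ(δ − 1.960) = 0.75; then δ − 1.960 = Φ⁻¹(0.75) = 0.674, giving δ = 2.634.
δ = d·√n ⇒ n = (δ/d)² = (2.634 / 1.06)² = 6.18.
Round up to the next whole unit.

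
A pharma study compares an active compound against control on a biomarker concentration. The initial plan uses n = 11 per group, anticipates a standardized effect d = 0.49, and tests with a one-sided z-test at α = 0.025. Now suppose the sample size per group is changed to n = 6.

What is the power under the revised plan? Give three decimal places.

Power ≈ 0.133

With n = 6 per group: δ = d·√(n/2) = 0.49 × √(6/2) = 0.8487. Critical value z_{0.025} = 1.960.
Revised power = Φ(δ − 1.960) = Φ(-1.111) = 0.1332.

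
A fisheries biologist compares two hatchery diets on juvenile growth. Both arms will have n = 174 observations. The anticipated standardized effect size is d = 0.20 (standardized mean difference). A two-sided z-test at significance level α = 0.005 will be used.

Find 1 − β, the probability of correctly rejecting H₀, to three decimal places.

Power ≈ 0.173

Noncentrality parameter: δ = d·√(n/2) = 0.20 × √(174/2) = 1.8655
Critical value for a two-sided test at α = 0.005: z_{α/2} = 2.807.
Power = Φ(δ − 2.807) + Φ(−δ − 2.807) = Φ(-0.942) + Φ(-4.673) = 0.1732 + 0.0000 = 0.1732.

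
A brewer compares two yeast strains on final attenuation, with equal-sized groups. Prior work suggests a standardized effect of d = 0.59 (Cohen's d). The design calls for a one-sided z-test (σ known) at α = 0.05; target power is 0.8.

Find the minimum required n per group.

Set Φ(δ − 1.645) = 0.8; then δ − 1.645 = Φ⁻¹(0.8) = 0.842, giving δ = 2.486.
δ = d·√(n/2) ⇒ n = 2(δ/d)² = 2 × (2.486 / 0.59)² = 35.52.
Round up to the next whole unit.

n = 36 per group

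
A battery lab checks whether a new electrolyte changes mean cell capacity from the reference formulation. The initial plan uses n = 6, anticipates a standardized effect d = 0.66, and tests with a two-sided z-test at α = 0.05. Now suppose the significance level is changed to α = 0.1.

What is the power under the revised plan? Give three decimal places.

Power ≈ 0.489

δ = d·√n = 0.66 × √6 = 1.6167 (unchanged). New critical value: z_{0.05} = 1.645.
Revised power = Φ(δ − 1.645) + Φ(−δ − 1.645) = Φ(-0.028) + Φ(-3.262) = 0.4888 + 0.0006 = 0.4893.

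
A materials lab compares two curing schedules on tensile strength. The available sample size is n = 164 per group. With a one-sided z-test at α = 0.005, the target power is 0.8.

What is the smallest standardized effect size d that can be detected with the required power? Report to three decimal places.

d ≈ 0.377

Need Φ(δ − 2.576) = 0.8, so δ = 2.576 + 0.842 = 3.417.
δ = d·√(n/2) ⇒ d = δ/√(n/2) = 3.417/√(164/2) = 0.3774.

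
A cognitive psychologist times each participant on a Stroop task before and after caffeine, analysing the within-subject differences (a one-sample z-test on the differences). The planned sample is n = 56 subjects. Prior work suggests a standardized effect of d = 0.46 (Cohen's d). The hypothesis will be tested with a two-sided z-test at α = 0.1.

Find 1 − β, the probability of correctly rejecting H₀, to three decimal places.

Noncentrality parameter: λ = d·√n = 0.46 × √56 = 3.4423
Critical value for a two-sided test at α = 0.1: z_{α/2} = 1.645.
Power = Φ(λ − 1.645) + Φ(−λ − 1.645) = Φ(1.797) + Φ(-5.087) = 0.9639 + 0.0000 = 0.9639.

Power ≈ 0.964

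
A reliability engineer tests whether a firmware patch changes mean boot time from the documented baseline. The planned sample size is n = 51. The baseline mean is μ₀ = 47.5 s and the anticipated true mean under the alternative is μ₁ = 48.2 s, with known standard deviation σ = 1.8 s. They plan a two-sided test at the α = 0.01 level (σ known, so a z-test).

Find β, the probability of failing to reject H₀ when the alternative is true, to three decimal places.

Standardized effect: d = |μ₁ − μ₀| / σ = |48.2 − 47.5| / 1.8 = 0.3889
Noncentrality parameter: δ = d·√n = 0.3889 × √51 = 2.7772
Two-sided α = 0.01 → critical value z_{0.005} = 2.576.
Power = Φ(δ − 2.576) + Φ(−δ − 2.576) = Φ(0.201) + Φ(-5.353) = 0.5798 + 0.0000 = 0.5798.
Type II error: β = 1 − power = 1 − 0.5798 = 0.4202.

β ≈ 0.420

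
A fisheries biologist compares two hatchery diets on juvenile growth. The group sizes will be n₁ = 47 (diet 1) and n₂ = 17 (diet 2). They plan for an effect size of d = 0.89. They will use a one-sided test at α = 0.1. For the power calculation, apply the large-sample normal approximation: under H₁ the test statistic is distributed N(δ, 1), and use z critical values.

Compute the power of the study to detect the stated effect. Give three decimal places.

Power ≈ 0.969

Noncentrality parameter: δ = d / √(1/n₁ + 1/n₂) = 0.89 / √(1/47 + 1/17) = 3.1447
Critical value for a one-sided test at α = 0.1: z_α = 1.282.
Power = Φ(δ − 1.282) = Φ(1.863) = 0.9688.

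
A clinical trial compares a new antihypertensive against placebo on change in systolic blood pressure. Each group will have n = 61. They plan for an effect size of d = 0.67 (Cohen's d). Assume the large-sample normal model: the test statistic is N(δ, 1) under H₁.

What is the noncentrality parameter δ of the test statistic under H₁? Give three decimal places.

δ ≈ 3.700

δ = d·√(n/2) = 0.67 × √(61/2) = 3.7002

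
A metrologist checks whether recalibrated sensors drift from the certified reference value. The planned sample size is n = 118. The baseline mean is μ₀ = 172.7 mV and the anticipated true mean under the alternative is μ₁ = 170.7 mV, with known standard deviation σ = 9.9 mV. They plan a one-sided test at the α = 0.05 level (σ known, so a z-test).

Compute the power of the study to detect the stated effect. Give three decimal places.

Power ≈ 0.709

Standardized effect: d = |μ₁ − μ₀| / σ = |170.7 − 172.7| / 9.9 = 0.2020
Noncentrality parameter: δ = d·√n = 0.2020 × √118 = 2.1945
Critical value for a one-sided test at α = 0.05: z_α = 1.645.
Power = P(Z > 1.645 − δ) = Φ(0.550) = 0.7087.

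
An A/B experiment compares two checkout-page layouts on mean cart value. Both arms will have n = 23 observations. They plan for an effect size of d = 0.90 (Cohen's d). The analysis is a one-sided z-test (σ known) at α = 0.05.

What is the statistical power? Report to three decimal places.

Power ≈ 0.920

Noncentrality parameter: δ = d·√(n/2) = 0.90 × √(23/2) = 3.0520
Critical value for a one-sided test at α = 0.05: z_α = 1.645.
Power = Φ(δ − 1.645) = Φ(1.407) = 0.9203.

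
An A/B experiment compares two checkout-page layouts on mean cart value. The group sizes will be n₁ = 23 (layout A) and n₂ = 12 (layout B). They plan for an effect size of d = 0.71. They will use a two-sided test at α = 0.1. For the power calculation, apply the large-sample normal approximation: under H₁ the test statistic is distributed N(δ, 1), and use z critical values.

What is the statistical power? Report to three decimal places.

Noncentrality parameter: δ = d / √(1/n₁ + 1/n₂) = 0.71 / √(1/23 + 1/12) = 1.9938
Critical value for a two-sided test at α = 0.1: z_{α/2} = 1.645.
Power = Φ(δ − 1.645) + Φ(−δ − 1.645) = Φ(0.349) + Φ(-3.639) = 0.6364 + 0.0001 = 0.6366.

Power ≈ 0.637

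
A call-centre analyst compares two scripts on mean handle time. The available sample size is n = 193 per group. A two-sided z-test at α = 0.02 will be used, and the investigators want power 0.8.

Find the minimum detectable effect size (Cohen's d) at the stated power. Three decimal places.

d ≈ 0.322

Required noncentrality: δ = z_{0.01} + z_{0.20} = 2.326 + 0.842 = 3.168.
(Lower-tail contribution to power is negligible for δ > 0.)
δ = d·√(n/2) ⇒ d = δ/√(n/2) = 3.168/√(193/2) = 0.3225.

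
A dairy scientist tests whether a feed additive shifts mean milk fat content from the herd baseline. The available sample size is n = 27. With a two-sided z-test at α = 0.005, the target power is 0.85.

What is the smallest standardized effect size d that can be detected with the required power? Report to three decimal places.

Need Φ(δ − 2.807) = 0.85, so δ = 2.807 + 1.036 = 3.843.
(Lower-tail contribution to power is negligible for δ > 0.)
δ = d·√n ⇒ d = δ/√n = 3.843/√27 = 0.7397.

d ≈ 0.740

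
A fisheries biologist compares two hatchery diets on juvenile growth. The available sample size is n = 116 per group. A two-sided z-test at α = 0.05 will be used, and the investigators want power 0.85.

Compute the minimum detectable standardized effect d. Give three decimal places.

Need Φ(δ − 1.960) = 0.85, so δ = 1.960 + 1.036 = 2.996.
(The second rejection-region term Φ(−δ − z_{α/2}) is negligible and dropped.)
δ = d·√(n/2) ⇒ d = δ/√(n/2) = 2.996/√(116/2) = 0.3934.

d ≈ 0.393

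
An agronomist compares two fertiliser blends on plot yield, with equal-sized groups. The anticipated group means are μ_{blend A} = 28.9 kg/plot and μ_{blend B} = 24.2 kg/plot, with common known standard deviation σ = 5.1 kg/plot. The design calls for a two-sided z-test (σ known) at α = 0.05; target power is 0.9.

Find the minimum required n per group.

n = 25 per group

Standardized effect: d = |μ_{blend A} − μ_{blend B}| / σ = |28.9 − 24.2| / 5.1 = 0.9216
Set Φ(δ − 1.960) = 0.9; then δ − 1.960 = Φ⁻¹(0.9) = 1.282, giving δ = 3.242.
(Ignoring the negligible lower-tail rejection probability gives the usual closed-form inversion.)
δ = d·√(n/2) ⇒ n = 2(δ/d)² = 2 × (3.242 / 0.9216)² = 24.74.
Rounding up, n = 25 per group.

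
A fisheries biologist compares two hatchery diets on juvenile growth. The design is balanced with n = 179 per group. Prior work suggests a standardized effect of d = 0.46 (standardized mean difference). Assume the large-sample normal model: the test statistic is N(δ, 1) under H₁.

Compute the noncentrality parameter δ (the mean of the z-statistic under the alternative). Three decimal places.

δ ≈ 4.352

δ = d·√(n/2) = 0.46 × √(179/2) = 4.3518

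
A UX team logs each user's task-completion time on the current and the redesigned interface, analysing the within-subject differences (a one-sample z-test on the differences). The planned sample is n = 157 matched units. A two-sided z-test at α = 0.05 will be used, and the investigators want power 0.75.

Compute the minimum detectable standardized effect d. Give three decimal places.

Need Φ(δ − 1.960) = 0.75, so δ = 1.960 + 0.674 = 2.634.
(The second rejection-region term Φ(−δ − z_{α/2}) is negligible and dropped.)
δ = d·√n ⇒ d = δ/√n = 2.634/√157 = 0.2103.

d ≈ 0.210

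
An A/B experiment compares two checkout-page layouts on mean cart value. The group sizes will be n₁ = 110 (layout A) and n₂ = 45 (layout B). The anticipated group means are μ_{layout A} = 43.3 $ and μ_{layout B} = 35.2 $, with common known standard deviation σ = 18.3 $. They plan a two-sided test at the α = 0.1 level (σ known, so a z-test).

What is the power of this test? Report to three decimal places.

Standardized effect: d = |μ_{layout A} − μ_{layout B}| / σ = |43.3 − 35.2| / 18.3 = 0.4426
Noncentrality parameter: δ = d / √(1/n₁ + 1/n₂) = 0.4426 / √(1/110 + 1/45) = 2.5013
Two-sided α = 0.1 → critical value z_{0.05} = 1.645.
Power = Φ(δ − 1.645) + Φ(−δ − 1.645) = Φ(0.856) + Φ(-4.146) = 0.8041 + 0.0000 = 0.8041.

Power ≈ 0.804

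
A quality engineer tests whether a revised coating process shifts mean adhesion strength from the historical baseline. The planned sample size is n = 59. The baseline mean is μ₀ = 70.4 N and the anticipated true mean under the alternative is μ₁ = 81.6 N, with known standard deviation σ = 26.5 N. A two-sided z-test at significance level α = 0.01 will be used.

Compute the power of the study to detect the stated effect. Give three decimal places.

Power ≈ 0.749

Standardized effect: d = |μ₁ − μ₀| / σ = |81.6 − 70.4| / 26.5 = 0.4226
Noncentrality parameter: δ = d·√n = 0.4226 × √59 = 3.2464
Critical value for a two-sided test at α = 0.01: z_{α/2} = 2.576.
Power = Φ(δ − 2.576) + Φ(−δ − 2.576) = Φ(0.671) + Φ(-5.822) = 0.7487 + 0.0000 = 0.7487.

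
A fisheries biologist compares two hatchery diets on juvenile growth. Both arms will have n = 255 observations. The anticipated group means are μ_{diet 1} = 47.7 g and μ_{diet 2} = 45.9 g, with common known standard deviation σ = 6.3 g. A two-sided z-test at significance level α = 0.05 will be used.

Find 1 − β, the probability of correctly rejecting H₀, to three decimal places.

Standardized effect: d = |μ_{diet 1} − μ_{diet 2}| / σ = |47.7 − 45.9| / 6.3 = 0.2857
Noncentrality parameter: δ = d·√(n/2) = 0.2857 × √(255/2) = 3.2262
Two-sided α = 0.05 → critical value z_{0.025} = 1.960.
Power = Φ(δ − 1.960) + Φ(−δ − 1.960) = Φ(1.266) + Φ(-5.186) = 0.8973 + 0.0000 = 0.8973.

Power ≈ 0.897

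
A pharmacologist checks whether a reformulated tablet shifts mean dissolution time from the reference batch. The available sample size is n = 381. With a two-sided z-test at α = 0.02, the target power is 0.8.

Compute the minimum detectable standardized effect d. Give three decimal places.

d ≈ 0.162

Need Φ(δ − 2.326) = 0.8, so δ = 2.326 + 0.842 = 3.168.
(The second rejection-region term Φ(−δ − z_{α/2}) is negligible and dropped.)
δ = d·√n ⇒ d = δ/√n = 3.168/√381 = 0.1623.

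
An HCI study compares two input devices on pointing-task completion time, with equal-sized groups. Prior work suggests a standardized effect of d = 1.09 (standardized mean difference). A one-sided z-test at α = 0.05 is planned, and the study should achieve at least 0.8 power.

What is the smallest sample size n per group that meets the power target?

n = 11 per group

For power 0.8 need Φ(δ − z_{0.05}) = 0.8, so δ = z_{0.05} + z_{0.20} = 1.645 + 0.842 = 2.486.
δ = d·√(n/2) ⇒ n = 2(δ/d)² = 2 × (2.486 / 1.09)² = 10.41.
Round up to the next whole unit.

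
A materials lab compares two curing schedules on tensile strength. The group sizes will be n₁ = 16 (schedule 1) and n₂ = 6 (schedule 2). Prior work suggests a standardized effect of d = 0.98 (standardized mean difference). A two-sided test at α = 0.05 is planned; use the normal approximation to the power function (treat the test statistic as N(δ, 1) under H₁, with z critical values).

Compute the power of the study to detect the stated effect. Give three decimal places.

Power ≈ 0.535

Noncentrality parameter: λ = d / √(1/n₁ + 1/n₂) = 0.98 / √(1/16 + 1/6) = 2.0472
Two-sided α = 0.05 → critical value z_{0.025} = 1.960.
Power = Φ(λ − 1.960) + Φ(−λ − 1.960) = Φ(0.087) + Φ(-4.007) = 0.5347 + 0.0000 = 0.5348.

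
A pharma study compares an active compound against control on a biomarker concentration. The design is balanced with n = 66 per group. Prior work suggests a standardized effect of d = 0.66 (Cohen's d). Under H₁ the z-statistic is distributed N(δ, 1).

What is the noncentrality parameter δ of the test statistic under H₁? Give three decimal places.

δ ≈ 3.791

The noncentrality parameter scales effect size by the design's sample-size factor: δ = d·√(n/2) = 0.66 × √(66/2) = 3.7914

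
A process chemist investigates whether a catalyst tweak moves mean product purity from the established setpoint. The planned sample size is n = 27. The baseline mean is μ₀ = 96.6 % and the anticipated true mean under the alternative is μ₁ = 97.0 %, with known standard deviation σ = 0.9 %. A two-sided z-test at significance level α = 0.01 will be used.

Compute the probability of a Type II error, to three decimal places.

Standardized effect: d = |μ₁ − μ₀| / σ = |97.0 − 96.6| / 0.9 = 0.4444
Noncentrality parameter: δ = d·√n = 0.4444 × √27 = 2.3094
Critical value for a two-sided test at α = 0.01: z_{α/2} = 2.576.
Power = Φ(δ − 2.576) + Φ(−δ − 2.576) = Φ(-0.266) + Φ(-4.885) = 0.3950 + 0.0000 = 0.3950.
Type II error: β = 1 − power = 1 − 0.3950 = 0.6050.

β ≈ 0.605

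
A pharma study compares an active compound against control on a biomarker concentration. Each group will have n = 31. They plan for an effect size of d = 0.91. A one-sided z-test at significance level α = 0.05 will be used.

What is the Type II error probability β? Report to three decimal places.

Noncentrality parameter: δ = d·√(n/2) = 0.91 × √(31/2) = 3.5827
One-sided α = 0.05 → critical value z_{0.05} = 1.645.
Power = P(Z > 1.645 − δ) = Φ(1.938) = 0.9737.
Type II error: β = 1 − power = 1 − 0.9737 = 0.0263.

β ≈ 0.026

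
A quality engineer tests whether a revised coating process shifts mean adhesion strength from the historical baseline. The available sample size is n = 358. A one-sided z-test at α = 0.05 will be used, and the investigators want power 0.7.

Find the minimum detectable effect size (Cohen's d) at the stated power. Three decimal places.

d ≈ 0.115

Required noncentrality: δ = z_{0.05} + z_{0.30} = 1.645 + 0.524 = 2.169.
δ = d·√n ⇒ d = δ/√n = 2.169/√358 = 0.1146.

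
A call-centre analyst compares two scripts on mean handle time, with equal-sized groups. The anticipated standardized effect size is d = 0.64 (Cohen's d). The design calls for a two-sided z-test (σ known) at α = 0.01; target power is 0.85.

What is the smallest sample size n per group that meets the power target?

Set Φ(δ − 2.576) = 0.85; then δ − 2.576 = Φ⁻¹(0.85) = 1.036, giving δ = 3.612.
(For δ > 0 the lower-tail rejection region contributes negligibly to power, so the one-term inversion is standard.)
δ = d·√(n/2) ⇒ n = 2(δ/d)² = 2 × (3.612 / 0.64)² = 63.71.
Round up to the next whole unit.

n = 64 per group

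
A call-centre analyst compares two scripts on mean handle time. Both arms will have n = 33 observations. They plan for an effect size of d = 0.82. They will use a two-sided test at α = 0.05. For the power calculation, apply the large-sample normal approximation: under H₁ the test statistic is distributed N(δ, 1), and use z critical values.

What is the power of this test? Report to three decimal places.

Power ≈ 0.915

Noncentrality parameter: δ = d·√(n/2) = 0.82 × √(33/2) = 3.3309
Two-sided α = 0.05 → critical value z_{0.025} = 1.960.
Power = Φ(δ − 1.960) + Φ(−δ − 1.960) = Φ(1.371) + Φ(-5.291) = 0.9148 + 0.0000 = 0.9148.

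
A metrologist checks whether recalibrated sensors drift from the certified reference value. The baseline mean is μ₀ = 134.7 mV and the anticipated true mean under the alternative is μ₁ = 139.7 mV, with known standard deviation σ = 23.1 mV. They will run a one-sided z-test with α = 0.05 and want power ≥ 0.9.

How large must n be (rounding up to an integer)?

n = 183

Standardized effect: d = |μ₁ − μ₀| / σ = |139.7 − 134.7| / 23.1 = 0.2165
Set Φ(δ − 1.645) = 0.9; then δ − 1.645 = Φ⁻¹(0.9) = 1.282, giving δ = 2.926.
δ = d·√n ⇒ n = (δ/d)² = (2.926 / 0.2165)² = 182.79.
Rounding up, n = 183.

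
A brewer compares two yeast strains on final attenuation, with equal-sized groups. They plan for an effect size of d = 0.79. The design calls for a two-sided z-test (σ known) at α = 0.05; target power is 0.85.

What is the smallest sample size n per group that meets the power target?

n = 29 per group

For power 0.85 need Φ(δ − z_{0.025}) = 0.85, so δ = z_{0.025} + z_{0.15} = 1.960 + 1.036 = 2.996.
(Ignoring the negligible lower-tail rejection probability gives the usual closed-form inversion.)
δ = d·√(n/2) ⇒ n = 2(δ/d)² = 2 × (2.996 / 0.79)² = 28.77.
Round up to the next whole unit.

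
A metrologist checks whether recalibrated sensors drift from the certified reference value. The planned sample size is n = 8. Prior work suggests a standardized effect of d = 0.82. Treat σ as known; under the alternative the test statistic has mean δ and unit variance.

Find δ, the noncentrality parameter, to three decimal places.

The noncentrality parameter scales effect size by the design's sample-size factor: δ = d·√n = 0.82 × √8 = 2.3193

δ ≈ 2.319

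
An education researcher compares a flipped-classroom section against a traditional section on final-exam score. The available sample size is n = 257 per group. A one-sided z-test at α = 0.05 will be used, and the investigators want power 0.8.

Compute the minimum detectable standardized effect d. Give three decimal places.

d ≈ 0.219

Required noncentrality: δ = z_{0.05} + z_{0.20} = 1.645 + 0.842 = 2.486.
δ = d·√(n/2) ⇒ d = δ/√(n/2) = 2.486/√(257/2) = 0.2193.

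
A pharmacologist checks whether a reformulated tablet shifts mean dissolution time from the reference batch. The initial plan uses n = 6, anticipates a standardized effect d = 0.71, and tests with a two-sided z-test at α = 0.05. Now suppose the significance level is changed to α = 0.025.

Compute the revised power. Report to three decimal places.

δ = d·√n = 0.71 × √6 = 1.7391 (unchanged). New critical value: z_{0.0125} = 2.241.
Revised power = Φ(δ − 2.241) + Φ(−δ − 2.241) = Φ(-0.502) + Φ(-3.981) = 0.3077 + 0.0000 = 0.3078.

Power ≈ 0.308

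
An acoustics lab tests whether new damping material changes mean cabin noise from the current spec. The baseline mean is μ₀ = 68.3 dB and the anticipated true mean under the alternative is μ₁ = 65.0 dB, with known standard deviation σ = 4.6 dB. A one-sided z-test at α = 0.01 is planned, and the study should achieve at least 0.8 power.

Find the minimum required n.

n = 20

Standardized effect: d = |μ₁ − μ₀| / σ = |65.0 − 68.3| / 4.6 = 0.7174
Set Φ(δ − 2.326) = 0.8; then δ − 2.326 = Φ⁻¹(0.8) = 0.842, giving δ = 3.168.
δ = d·√n ⇒ n = (δ/d)² = (3.168 / 0.7174)² = 19.50.
Rounding up, n = 20.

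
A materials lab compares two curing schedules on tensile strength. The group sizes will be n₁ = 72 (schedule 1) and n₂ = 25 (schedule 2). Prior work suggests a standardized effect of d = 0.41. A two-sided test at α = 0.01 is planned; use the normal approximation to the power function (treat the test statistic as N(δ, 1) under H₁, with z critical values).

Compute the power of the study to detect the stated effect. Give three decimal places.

Power ≈ 0.209

Noncentrality parameter: δ = d / √(1/n₁ + 1/n₂) = 0.41 / √(1/72 + 1/25) = 1.7662
Critical value for a two-sided test at α = 0.01: z_{α/2} = 2.576.
Power = Φ(δ − 2.576) + Φ(−δ − 2.576) = Φ(-0.810) + Φ(-4.342) = 0.2091 + 0.0000 = 0.2091.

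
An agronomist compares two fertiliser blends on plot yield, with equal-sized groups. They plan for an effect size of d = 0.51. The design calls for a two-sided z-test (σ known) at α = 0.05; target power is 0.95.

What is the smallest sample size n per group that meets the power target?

For power 0.95 need Φ(δ − z_{0.025}) = 0.95, so δ = z_{0.025} + z_{0.05} = 1.960 + 1.645 = 3.605.
(Ignoring the negligible lower-tail rejection probability gives the usual closed-form inversion.)
δ = d·√(n/2) ⇒ n = 2(δ/d)² = 2 × (3.605 / 0.51)² = 99.92.
Round up to the next whole unit.

n = 100 per group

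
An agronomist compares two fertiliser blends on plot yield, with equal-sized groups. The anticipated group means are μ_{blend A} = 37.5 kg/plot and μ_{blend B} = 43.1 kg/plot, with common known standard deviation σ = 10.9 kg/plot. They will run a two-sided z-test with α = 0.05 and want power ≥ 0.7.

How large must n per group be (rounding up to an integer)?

Standardized effect: d = |μ_{blend A} − μ_{blend B}| / σ = |37.5 − 43.1| / 10.9 = 0.5138
For power 0.7 need Φ(δ − z_{0.025}) = 0.7, so δ = z_{0.025} + z_{0.30} = 1.960 + 0.524 = 2.484.
(The Φ(−δ − z_{α/2}) term is vanishingly small for δ > 0 and is dropped in the standard sample-size formula.)
δ = d·√(n/2) ⇒ n = 2(δ/d)² = 2 × (2.484 / 0.5138)² = 46.77.
Rounding up, n = 47 per group.

n = 47 per group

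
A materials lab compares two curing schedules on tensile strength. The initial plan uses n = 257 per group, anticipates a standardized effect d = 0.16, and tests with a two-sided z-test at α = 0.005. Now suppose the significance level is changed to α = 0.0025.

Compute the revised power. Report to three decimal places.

Power ≈ 0.113

δ = d·√(n/2) = 0.16 × √(257/2) = 1.8137 (unchanged). New critical value: z_{0.0013} = 3.023.
Revised power = Φ(δ − 3.023) + Φ(−δ − 3.023) = Φ(-1.210) + Φ(-4.837) = 0.1132 + 0.0000 = 0.1132.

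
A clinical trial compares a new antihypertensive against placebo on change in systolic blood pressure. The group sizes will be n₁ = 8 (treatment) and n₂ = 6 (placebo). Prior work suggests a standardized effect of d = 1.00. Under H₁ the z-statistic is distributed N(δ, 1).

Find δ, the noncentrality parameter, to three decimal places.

δ ≈ 1.852

δ = d / √(1/n₁ + 1/n₂) = 1.00 / √(1/8 + 1/6) = 1.8516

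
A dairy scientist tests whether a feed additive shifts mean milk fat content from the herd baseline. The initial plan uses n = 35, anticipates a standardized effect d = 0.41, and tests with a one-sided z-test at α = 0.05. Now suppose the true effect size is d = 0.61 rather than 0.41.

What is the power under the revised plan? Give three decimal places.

With d = 0.61: δ = d·√n = 0.61 × √35 = 3.6088. Critical value z_{0.05} = 1.645.
Revised power = Φ(δ − 1.645) = Φ(1.964) = 0.9752.

Power ≈ 0.975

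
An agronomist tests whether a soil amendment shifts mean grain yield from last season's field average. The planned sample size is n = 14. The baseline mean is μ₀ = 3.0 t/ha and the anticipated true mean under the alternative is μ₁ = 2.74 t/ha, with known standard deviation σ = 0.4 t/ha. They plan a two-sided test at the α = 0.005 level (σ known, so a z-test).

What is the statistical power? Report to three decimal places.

Standardized effect: d = |μ₁ − μ₀| / σ = |2.74 − 3.0| / 0.4 = 0.6500
Noncentrality parameter: δ = d·√n = 0.6500 × √14 = 2.4321
Critical value for a two-sided test at α = 0.005: z_{α/2} = 2.807.
Power = Φ(δ − 2.807) + Φ(−δ − 2.807) = Φ(-0.375) + Φ(-5.239) = 0.3538 + 0.0000 = 0.3538.

Power ≈ 0.354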